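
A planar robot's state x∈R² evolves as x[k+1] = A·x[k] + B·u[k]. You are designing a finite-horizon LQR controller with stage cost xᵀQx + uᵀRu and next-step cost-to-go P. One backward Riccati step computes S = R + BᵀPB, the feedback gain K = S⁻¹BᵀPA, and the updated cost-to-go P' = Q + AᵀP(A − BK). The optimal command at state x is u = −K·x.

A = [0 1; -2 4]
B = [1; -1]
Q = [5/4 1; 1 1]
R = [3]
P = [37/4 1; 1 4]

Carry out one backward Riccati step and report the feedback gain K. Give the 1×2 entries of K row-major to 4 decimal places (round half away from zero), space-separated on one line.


BᵀP = [8.2500 -3.0000]
S = R + BᵀPB = [3] + [11.2500] = [14.2500]
BᵀPA = [6.0000 -3.7500]
K = S⁻¹·BᵀPA = [0.4211 -0.2632]
A−BK = [-0.4211 1.2632; -1.5789 3.7368]
AᵀP(A−BK) = [13.4737 -32.4211; -32.4211 80.2632]
P' = Q + AᵀP(A−BK) = [14.7237 -31.4211; -31.4211 81.2632]
tr(P') = 95.9868

0.4211 -0.2632


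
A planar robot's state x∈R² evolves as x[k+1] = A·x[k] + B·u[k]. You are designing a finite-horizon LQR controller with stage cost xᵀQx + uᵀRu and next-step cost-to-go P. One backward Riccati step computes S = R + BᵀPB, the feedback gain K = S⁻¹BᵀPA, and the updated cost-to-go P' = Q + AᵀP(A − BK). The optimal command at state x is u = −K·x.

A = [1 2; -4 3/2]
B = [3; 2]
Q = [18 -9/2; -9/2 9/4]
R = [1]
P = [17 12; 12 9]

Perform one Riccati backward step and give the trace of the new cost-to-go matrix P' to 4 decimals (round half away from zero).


BᵀP = [75.0000 54.0000]
S = R + BᵀPB = [1] + [333.0000] = [334.0000]
BᵀPA = [-141.0000 231.0000]
K = S⁻¹·BᵀPA = [-0.4222 0.6916]
A−BK = [2.2665 -0.0749; -3.1557 0.1168]
AᵀP(A−BK) = [5.4760 -0.4820; -0.4820 0.4865]
P' = Q + AᵀP(A−BK) = [23.4760 -4.9820; -4.9820 2.7365]
tr(P') = 26.2126

26.2126


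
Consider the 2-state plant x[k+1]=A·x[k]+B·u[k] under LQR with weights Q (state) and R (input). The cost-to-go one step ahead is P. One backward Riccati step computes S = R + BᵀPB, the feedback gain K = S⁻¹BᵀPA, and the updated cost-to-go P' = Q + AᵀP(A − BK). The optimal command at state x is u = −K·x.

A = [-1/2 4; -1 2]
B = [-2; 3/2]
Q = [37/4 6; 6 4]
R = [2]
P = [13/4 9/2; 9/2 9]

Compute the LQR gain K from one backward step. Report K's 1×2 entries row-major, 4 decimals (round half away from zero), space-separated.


-0.5606 1.2121

BᵀP = [0.2500 4.5000]
S = R + BᵀPB = [2] + [6.2500] = [8.2500]
BᵀPA = [-4.6250 10.0000]
K = S⁻¹·BᵀPA = [-0.5606 1.2121]
A−BK = [-1.6212 6.4242; -0.1591 0.1818]
AᵀP(A−BK) = [11.7197 -41.3939; -41.3939 147.8788]
P' = Q + AᵀP(A−BK) = [20.9697 -35.3939; -35.3939 151.8788]
tr(P') = 172.8485


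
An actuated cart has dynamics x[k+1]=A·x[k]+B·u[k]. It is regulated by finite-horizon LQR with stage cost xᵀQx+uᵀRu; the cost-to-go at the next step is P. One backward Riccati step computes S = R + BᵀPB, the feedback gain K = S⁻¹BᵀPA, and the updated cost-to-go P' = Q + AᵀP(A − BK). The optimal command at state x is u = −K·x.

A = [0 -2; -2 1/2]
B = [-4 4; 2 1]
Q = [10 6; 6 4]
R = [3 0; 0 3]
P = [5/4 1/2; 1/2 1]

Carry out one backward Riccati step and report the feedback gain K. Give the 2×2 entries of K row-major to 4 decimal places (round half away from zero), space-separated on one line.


-0.3478 0.2609 -0.4130 -0.1902

BᵀP = [-4.0000 0.0000; 5.5000 3.0000]
S = R + BᵀPB = [3 0; 0 3] + [16.0000 -16.0000; -16.0000 25.0000] = [19.0000 -16.0000; -16.0000 28.0000]
BᵀPA = [0.0000 8.0000; -6.0000 -9.5000]
K = S⁻¹·BᵀPA = [-0.3478 0.2609; -0.4130 -0.1902]
A−BK = [0.2609 -0.1957; -0.8913 0.1685]
AᵀP(A−BK) = [1.5217 -0.1413; -0.1413 0.3560]
P' = Q + AᵀP(A−BK) = [11.5217 5.8587; 5.8587 4.3560]
tr(P') = 15.8777


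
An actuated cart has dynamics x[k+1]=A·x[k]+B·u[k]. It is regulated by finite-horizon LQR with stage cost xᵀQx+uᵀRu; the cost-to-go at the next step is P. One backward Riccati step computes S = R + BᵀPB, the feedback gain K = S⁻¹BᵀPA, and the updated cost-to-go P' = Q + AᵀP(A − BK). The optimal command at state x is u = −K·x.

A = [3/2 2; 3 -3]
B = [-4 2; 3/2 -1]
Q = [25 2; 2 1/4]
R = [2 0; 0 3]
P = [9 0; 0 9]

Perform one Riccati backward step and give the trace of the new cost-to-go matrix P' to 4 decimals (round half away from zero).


147.7452

BᵀP = [-36.0000 13.5000; 18.0000 -9.0000]
S = R + BᵀPB = [2 0; 0 3] + [164.2500 -85.5000; -85.5000 45.0000] = [166.2500 -85.5000; -85.5000 48.0000]
BᵀPA = [-13.5000 -112.5000; 0.0000 63.0000]
K = S⁻¹·BᵀPA = [-0.9675 -0.0202; -1.7234 1.2766]
A−BK = [1.0767 -0.6338; 2.7279 -1.6932]
AᵀP(A−BK) = [88.1884 -54.2721; -54.2721 34.3068]
P' = Q + AᵀP(A−BK) = [113.1884 -52.2721; -52.2721 34.5568]
tr(P') = 147.7452


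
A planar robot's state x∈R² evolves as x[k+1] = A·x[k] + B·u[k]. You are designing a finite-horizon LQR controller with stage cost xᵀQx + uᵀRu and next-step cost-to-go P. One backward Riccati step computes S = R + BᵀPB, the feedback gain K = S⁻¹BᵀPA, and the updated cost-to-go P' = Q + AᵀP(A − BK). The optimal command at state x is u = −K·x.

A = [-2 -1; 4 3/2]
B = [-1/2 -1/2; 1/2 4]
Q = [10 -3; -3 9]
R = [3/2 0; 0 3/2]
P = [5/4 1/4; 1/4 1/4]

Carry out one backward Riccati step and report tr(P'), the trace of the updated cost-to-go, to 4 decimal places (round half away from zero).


BᵀP = [-0.5000 0.0000; 0.3750 0.8750]
S = R + BᵀPB = [3/2 0; 0 3/2] + [0.2500 0.2500; 0.2500 3.3125] = [1.7500 0.2500; 0.2500 4.8125]
BᵀPA = [1.0000 0.5000; 2.7500 0.9375]
K = S⁻¹·BᵀPA = [0.4935 0.2598; 0.5458 0.1813]
A−BK = [-1.4804 -0.7794; 1.5701 0.6449]
AᵀP(A−BK) = [3.0056 1.4916; 1.4916 0.7626]
P' = Q + AᵀP(A−BK) = [13.0056 -1.5084; -1.5084 9.7626]
tr(P') = 22.7682

22.7682


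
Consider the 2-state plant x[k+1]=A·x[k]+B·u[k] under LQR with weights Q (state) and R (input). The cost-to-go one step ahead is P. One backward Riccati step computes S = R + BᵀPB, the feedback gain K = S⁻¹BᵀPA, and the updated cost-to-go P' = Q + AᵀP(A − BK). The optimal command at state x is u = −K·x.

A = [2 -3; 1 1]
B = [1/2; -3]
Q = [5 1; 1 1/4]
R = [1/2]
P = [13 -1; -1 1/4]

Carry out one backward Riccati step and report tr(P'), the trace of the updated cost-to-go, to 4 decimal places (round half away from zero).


43.4028

BᵀP = [9.5000 -1.2500]
S = R + BᵀPB = [1/2] + [8.5000] = [9.0000]
BᵀPA = [17.7500 -29.7500]
K = S⁻¹·BᵀPA = [1.9722 -3.3056]
A−BK = [1.0139 -1.3472; 6.9167 -8.9167]
AᵀP(A−BK) = [13.2431 -18.0764; -18.0764 24.9097]
P' = Q + AᵀP(A−BK) = [18.2431 -17.0764; -17.0764 25.1597]
tr(P') = 43.4028


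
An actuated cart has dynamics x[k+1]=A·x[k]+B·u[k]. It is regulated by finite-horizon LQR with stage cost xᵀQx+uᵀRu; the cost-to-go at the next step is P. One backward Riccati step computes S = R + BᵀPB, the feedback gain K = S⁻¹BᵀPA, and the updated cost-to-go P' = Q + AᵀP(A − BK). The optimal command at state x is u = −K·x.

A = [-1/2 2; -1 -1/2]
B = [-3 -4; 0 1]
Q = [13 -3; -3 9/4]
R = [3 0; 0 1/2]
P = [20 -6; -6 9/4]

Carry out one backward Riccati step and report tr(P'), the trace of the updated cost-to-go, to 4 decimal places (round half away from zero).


15.8252

BᵀP = [-60.0000 18.0000; -86.0000 26.2500]
S = R + BᵀPB = [3 0; 0 1/2] + [180.0000 258.0000; 258.0000 370.2500] = [183.0000 258.0000; 258.0000 370.7500]
BᵀPA = [12.0000 -129.0000; 16.7500 -185.1250]
K = S⁻¹·BᵀPA = [0.0994 -0.0503; -0.0240 -0.4643]
A−BK = [-0.2978 -0.0082; -0.9760 -0.0357]
AᵀP(A−BK) = [0.4591 0.0060; 0.0060 0.1161]
P' = Q + AᵀP(A−BK) = [13.4591 -2.9940; -2.9940 2.3661]
tr(P') = 15.8252


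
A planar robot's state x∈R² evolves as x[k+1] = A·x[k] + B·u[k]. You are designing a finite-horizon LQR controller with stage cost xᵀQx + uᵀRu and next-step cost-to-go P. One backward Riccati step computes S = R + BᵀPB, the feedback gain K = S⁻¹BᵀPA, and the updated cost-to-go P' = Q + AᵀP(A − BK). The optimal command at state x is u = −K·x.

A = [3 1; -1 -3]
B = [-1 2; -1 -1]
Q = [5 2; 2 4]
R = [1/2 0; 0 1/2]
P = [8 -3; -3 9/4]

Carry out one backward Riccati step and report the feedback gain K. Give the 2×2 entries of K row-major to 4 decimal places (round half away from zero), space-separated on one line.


-0.3275 1.2336 1.3204 1.2195

BᵀP = [-5.0000 0.7500; 19.0000 -8.2500]
S = R + BᵀPB = [1/2 0; 0 1/2] + [4.2500 -10.7500; -10.7500 46.2500] = [4.7500 -10.7500; -10.7500 46.7500]
BᵀPA = [-15.7500 -7.2500; 65.2500 43.7500]
K = S⁻¹·BᵀPA = [-0.3275 1.2336; 1.3204 1.2195]
A−BK = [0.0317 -0.2054; -0.0070 -0.5469]
AᵀP(A−BK) = [0.9349 0.6074; 0.6074 1.8410]
P' = Q + AᵀP(A−BK) = [5.9349 2.6074; 2.6074 5.8410]
tr(P') = 11.7758


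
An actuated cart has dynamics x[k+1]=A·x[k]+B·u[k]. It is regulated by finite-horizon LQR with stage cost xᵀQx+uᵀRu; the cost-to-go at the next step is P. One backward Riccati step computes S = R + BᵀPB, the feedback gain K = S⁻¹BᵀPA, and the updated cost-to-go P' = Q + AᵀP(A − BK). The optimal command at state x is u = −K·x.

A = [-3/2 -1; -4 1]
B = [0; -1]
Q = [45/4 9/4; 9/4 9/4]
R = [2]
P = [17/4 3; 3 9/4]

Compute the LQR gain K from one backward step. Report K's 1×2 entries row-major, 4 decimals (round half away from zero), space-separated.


3.1765 0.1765

BᵀP = [-3.0000 -2.2500]
S = R + BᵀPB = [2] + [2.2500] = [4.2500]
BᵀPA = [13.5000 0.7500]
K = S⁻¹·BᵀPA = [3.1765 0.1765]
A−BK = [-1.5000 -1.0000; -0.8235 1.1765]
AᵀP(A−BK) = [38.6801 2.4926; 2.4926 0.3676]
P' = Q + AᵀP(A−BK) = [49.9301 4.7426; 4.7426 2.6176]
tr(P') = 52.5478


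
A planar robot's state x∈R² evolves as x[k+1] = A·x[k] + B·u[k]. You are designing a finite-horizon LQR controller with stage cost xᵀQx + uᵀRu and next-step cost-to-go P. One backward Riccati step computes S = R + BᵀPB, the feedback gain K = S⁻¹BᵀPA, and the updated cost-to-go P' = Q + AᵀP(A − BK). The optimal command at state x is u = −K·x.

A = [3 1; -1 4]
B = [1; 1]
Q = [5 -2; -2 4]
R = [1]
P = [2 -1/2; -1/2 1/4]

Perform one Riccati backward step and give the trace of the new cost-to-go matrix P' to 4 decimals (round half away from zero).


22.1111

BᵀP = [1.5000 -0.2500]
S = R + BᵀPB = [1] + [1.2500] = [2.2500]
BᵀPA = [4.7500 0.5000]
K = S⁻¹·BᵀPA = [2.1111 0.2222]
A−BK = [0.8889 0.7778; -3.1111 3.7778]
AᵀP(A−BK) = [11.2222 -1.5556; -1.5556 1.8889]
P' = Q + AᵀP(A−BK) = [16.2222 -3.5556; -3.5556 5.8889]
tr(P') = 22.1111


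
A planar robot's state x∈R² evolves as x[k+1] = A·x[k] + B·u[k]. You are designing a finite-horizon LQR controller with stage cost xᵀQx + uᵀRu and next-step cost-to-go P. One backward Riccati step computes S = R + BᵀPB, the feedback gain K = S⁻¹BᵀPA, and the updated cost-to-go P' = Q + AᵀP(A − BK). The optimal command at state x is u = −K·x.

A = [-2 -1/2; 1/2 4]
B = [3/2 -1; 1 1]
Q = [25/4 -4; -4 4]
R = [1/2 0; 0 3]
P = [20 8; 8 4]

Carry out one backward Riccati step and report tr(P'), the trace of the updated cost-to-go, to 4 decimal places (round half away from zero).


18.4472

BᵀP = [38.0000 16.0000; -12.0000 -4.0000]
S = R + BᵀPB = [1/2 0; 0 3] + [73.0000 -22.0000; -22.0000 8.0000] = [73.5000 -22.0000; -22.0000 11.0000]
BᵀPA = [-68.0000 45.0000; 22.0000 -10.0000]
K = S⁻¹·BᵀPA = [-0.8136 0.8475; 0.3729 0.7858]
A−BK = [-0.4068 -0.9854; 0.9407 2.3667]
AᵀP(A−BK) = [1.4746 2.3390; 2.3390 6.7227]
P' = Q + AᵀP(A−BK) = [7.7246 -1.6610; -1.6610 10.7227]
tr(P') = 18.4472


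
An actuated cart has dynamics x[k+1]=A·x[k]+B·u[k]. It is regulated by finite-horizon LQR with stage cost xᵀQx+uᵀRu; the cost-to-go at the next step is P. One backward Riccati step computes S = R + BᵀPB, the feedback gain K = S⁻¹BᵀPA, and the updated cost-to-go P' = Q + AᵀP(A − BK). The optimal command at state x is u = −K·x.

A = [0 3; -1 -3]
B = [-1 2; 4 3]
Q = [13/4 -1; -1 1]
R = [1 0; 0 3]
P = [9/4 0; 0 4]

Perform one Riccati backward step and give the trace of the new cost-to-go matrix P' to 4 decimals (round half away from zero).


7.5858

BᵀP = [-2.2500 16.0000; 4.5000 12.0000]
S = R + BᵀPB = [1 0; 0 3] + [66.2500 43.5000; 43.5000 45.0000] = [67.2500 43.5000; 43.5000 48.0000]
BᵀPA = [-16.0000 -54.7500; -12.0000 -22.5000]
K = S⁻¹·BᵀPA = [-0.1842 -1.2347; -0.0831 0.6502]
A−BK = [-0.0180 0.4649; -0.0140 -0.0118]
AᵀP(A−BK) = [0.0561 0.0472; 0.0472 3.2796]
P' = Q + AᵀP(A−BK) = [3.3061 -0.9528; -0.9528 4.2796]
tr(P') = 7.5858


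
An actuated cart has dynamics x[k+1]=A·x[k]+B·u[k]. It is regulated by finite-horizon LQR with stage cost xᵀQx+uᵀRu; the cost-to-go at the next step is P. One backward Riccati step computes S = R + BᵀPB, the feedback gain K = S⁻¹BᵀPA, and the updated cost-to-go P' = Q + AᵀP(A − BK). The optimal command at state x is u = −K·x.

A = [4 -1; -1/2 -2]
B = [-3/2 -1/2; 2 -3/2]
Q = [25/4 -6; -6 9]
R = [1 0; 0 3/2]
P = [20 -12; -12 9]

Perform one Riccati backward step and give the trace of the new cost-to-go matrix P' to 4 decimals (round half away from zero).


BᵀP = [-54.0000 36.0000; 8.0000 -7.5000]
S = R + BᵀPB = [1 0; 0 3/2] + [153.0000 -27.0000; -27.0000 7.2500] = [154.0000 -27.0000; -27.0000 8.7500]
BᵀPA = [-234.0000 -18.0000; 35.7500 7.0000]
K = S⁻¹·BᵀPA = [-1.7498 0.0509; -1.3137 0.9572]
A−BK = [0.7185 -0.4450; 1.0291 -0.6661]
AᵀP(A−BK) = [7.7607 -3.3007; -3.3007 2.2167]
P' = Q + AᵀP(A−BK) = [14.0107 -9.3007; -9.3007 11.2167]
tr(P') = 25.2274

25.2274


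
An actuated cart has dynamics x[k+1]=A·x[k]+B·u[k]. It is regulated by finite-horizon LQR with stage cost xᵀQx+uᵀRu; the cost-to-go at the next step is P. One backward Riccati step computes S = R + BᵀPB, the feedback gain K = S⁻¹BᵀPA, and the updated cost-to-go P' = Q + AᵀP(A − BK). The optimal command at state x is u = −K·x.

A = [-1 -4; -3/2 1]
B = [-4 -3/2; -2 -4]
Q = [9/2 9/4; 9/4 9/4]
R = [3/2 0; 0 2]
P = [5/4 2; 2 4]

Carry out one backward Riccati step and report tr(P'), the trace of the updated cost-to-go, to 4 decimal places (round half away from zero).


8.6786

BᵀP = [-9.0000 -16.0000; -9.8750 -19.0000]
S = R + BᵀPB = [3/2 0; 0 2] + [68.0000 77.5000; 77.5000 90.8125] = [69.5000 77.5000; 77.5000 92.8125]
BᵀPA = [33.0000 20.0000; 38.3750 20.5000]
K = S⁻¹·BᵀPA = [0.1998 0.6022; 0.2466 -0.2820]
A−BK = [0.1691 -2.0142; -0.1139 1.0765]
AᵀP(A−BK) = [0.1921 -0.0519; -0.0519 1.7365]
P' = Q + AᵀP(A−BK) = [4.6921 2.1981; 2.1981 3.9865]
tr(P') = 8.6786


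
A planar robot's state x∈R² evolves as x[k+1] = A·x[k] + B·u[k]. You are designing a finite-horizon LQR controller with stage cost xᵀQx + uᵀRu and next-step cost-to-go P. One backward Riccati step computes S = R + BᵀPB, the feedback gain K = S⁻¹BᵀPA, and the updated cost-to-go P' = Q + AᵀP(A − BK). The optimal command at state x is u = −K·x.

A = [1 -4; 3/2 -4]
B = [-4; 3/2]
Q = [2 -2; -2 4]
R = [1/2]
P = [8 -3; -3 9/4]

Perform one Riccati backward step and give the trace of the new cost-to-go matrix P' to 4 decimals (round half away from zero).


34.8878

BᵀP = [-36.5000 15.3750]
S = R + BᵀPB = [1/2] + [169.0625] = [169.5625]
BᵀPA = [-13.4375 84.5000]
K = S⁻¹·BᵀPA = [-0.0792 0.4983]
A−BK = [0.6830 -2.0066; 1.6189 -4.7475]
AᵀP(A−BK) = [2.9976 -8.8035; -8.8035 25.8902]
P' = Q + AᵀP(A−BK) = [4.9976 -10.8035; -10.8035 29.8902]
tr(P') = 34.8878


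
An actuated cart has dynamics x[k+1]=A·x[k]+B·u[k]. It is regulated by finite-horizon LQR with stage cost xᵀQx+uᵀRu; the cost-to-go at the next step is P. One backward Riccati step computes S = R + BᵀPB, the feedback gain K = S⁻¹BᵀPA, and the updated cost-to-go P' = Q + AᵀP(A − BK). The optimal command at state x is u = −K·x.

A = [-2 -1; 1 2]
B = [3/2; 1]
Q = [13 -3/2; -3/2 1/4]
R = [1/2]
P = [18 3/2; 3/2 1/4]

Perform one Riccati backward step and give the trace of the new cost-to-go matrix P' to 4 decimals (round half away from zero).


BᵀP = [28.5000 2.5000]
S = R + BᵀPB = [1/2] + [45.2500] = [45.7500]
BᵀPA = [-54.5000 -23.5000]
K = S⁻¹·BᵀPA = [-1.1913 -0.5137]
A−BK = [-0.2131 -0.2295; 2.1913 2.5137]
AᵀP(A−BK) = [1.3265 1.0055; 1.0055 0.9290]
P' = Q + AᵀP(A−BK) = [14.3265 -0.4945; -0.4945 1.1790]
tr(P') = 15.5055

15.5055


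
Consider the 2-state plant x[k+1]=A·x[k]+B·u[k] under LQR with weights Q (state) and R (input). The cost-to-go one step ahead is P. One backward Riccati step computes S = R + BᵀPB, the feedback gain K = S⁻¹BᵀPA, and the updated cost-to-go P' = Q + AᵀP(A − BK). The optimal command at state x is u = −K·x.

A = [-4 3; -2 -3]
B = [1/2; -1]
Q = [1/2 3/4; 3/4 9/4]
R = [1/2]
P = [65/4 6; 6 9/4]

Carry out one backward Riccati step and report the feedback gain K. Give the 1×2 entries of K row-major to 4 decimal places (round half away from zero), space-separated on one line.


BᵀP = [2.1250 0.7500]
S = R + BᵀPB = [1/2] + [0.3125] = [0.8125]
BᵀPA = [-10.0000 4.1250]
K = S⁻¹·BᵀPA = [-12.3077 5.0769]
A−BK = [2.1538 0.4615; -14.3077 2.0769]
AᵀP(A−BK) = [241.9231 -94.7308; -94.7308 37.5577]
P' = Q + AᵀP(A−BK) = [242.4231 -93.9808; -93.9808 39.8077]
tr(P') = 282.2308

-12.3077 5.0769


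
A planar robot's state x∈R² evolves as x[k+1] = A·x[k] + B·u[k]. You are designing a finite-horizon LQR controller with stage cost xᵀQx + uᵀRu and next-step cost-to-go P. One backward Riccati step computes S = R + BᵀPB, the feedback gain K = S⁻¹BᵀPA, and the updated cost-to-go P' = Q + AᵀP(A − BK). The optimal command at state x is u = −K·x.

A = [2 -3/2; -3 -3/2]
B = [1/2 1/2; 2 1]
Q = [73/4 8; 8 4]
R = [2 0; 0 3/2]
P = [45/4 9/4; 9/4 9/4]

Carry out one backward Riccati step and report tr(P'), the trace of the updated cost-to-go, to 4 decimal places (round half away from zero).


61.0099

BᵀP = [10.1250 5.6250; 7.8750 3.3750]
S = R + BᵀPB = [2 0; 0 3/2] + [16.3125 10.6875; 10.6875 7.3125] = [18.3125 10.6875; 10.6875 8.8125]
BᵀPA = [3.3750 -23.6250; 5.6250 -16.8750]
K = S⁻¹·BᵀPA = [-0.6441 -0.5905; 1.4195 -1.1988]
A−BK = [1.6123 -0.6054; -3.1312 0.8797]
AᵀP(A−BK) = [32.4394 -11.5139; -11.5139 6.3206]
P' = Q + AᵀP(A−BK) = [50.6894 -3.5139; -3.5139 10.3206]
tr(P') = 61.0099


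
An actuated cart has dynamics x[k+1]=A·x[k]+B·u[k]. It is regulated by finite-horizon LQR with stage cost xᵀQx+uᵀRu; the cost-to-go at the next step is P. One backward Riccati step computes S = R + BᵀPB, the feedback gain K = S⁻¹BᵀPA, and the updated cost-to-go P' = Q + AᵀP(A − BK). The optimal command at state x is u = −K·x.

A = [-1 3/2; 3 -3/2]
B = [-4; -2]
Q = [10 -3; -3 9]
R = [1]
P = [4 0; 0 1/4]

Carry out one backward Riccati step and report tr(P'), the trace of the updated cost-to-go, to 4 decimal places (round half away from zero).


BᵀP = [-16.0000 -0.5000]
S = R + BᵀPB = [1] + [65.0000] = [66.0000]
BᵀPA = [14.5000 -23.2500]
K = S⁻¹·BᵀPA = [0.2197 -0.3523]
A−BK = [-0.1212 0.0909; 3.4394 -2.2045]
AᵀP(A−BK) = [3.0644 -2.0170; -2.0170 1.3722]
P' = Q + AᵀP(A−BK) = [13.0644 -5.0170; -5.0170 10.3722]
tr(P') = 23.4366

23.4366


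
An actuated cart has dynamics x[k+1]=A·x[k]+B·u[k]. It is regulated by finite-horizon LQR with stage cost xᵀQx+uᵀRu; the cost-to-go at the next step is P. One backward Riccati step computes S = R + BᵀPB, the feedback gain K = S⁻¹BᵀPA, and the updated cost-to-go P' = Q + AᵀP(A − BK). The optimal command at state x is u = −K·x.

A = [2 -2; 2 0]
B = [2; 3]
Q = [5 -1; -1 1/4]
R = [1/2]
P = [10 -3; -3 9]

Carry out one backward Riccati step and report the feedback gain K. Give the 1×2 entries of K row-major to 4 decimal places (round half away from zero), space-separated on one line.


0.7485 -0.2573

BᵀP = [11.0000 21.0000]
S = R + BᵀPB = [1/2] + [85.0000] = [85.5000]
BᵀPA = [64.0000 -22.0000]
K = S⁻¹·BᵀPA = [0.7485 -0.2573]
A−BK = [0.5029 -1.4854; -0.2456 0.7719]
AᵀP(A−BK) = [4.0936 -11.5322; -11.5322 34.3392]
P' = Q + AᵀP(A−BK) = [9.0936 -12.5322; -12.5322 34.5892]
tr(P') = 43.6827


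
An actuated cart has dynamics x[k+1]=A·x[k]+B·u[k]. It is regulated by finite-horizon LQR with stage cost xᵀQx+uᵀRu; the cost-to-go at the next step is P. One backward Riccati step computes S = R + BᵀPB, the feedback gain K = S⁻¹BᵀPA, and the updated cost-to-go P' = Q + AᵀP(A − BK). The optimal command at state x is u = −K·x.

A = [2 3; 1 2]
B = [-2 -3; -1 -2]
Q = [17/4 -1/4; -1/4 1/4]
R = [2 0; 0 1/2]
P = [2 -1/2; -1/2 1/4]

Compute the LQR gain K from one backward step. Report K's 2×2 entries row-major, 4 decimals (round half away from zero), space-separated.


-0.1111 -0.1481 -0.5926 -0.8642

BᵀP = [-3.5000 0.7500; -5.0000 1.0000]
S = R + BᵀPB = [2 0; 0 1/2] + [6.2500 9.0000; 9.0000 13.0000] = [8.2500 9.0000; 9.0000 13.5000]
BᵀPA = [-6.2500 -9.0000; -9.0000 -13.0000]
K = S⁻¹·BᵀPA = [-0.1111 -0.1481; -0.5926 -0.8642]
A−BK = [0.0000 0.1111; -0.2963 0.1235]
AᵀP(A−BK) = [0.2222 0.2963; 0.2963 0.4321]
P' = Q + AᵀP(A−BK) = [4.4722 0.0463; 0.0463 0.6821]
tr(P') = 5.1543


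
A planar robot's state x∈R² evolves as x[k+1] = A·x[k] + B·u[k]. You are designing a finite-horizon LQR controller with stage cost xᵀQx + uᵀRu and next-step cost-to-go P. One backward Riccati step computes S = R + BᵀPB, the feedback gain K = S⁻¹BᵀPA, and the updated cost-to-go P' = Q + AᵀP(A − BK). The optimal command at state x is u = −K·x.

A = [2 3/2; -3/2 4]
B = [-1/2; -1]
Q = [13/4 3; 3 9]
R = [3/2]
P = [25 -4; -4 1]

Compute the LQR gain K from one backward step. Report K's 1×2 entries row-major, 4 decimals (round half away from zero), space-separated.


BᵀP = [-8.5000 1.0000]
S = R + BᵀPB = [3/2] + [3.2500] = [4.7500]
BᵀPA = [-18.5000 -8.7500]
K = S⁻¹·BᵀPA = [-3.8947 -1.8421]
A−BK = [0.0526 0.5789; -5.3947 2.1579]
AᵀP(A−BK) = [54.1974 11.9211; 11.9211 8.1316]
P' = Q + AᵀP(A−BK) = [57.4474 14.9211; 14.9211 17.1316]
tr(P') = 74.5789

-3.8947 -1.8421


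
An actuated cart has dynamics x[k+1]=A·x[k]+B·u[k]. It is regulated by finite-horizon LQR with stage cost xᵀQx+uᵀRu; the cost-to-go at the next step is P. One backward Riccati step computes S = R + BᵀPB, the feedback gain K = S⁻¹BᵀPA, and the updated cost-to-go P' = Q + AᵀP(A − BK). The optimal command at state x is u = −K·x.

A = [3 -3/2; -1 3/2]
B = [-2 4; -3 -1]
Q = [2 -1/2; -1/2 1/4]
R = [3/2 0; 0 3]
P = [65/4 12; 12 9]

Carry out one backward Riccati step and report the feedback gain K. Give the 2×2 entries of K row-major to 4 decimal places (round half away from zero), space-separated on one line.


BᵀP = [-68.5000 -51.0000; 53.0000 39.0000]
S = R + BᵀPB = [3/2 0; 0 3] + [290.0000 -223.0000; -223.0000 173.0000] = [291.5000 -223.0000; -223.0000 176.0000]
BᵀPA = [-154.5000 26.2500; 120.0000 -21.0000]
K = S⁻¹·BᵀPA = [-0.2743 -0.0400; 0.3343 -0.1700]
A−BK = [1.1143 -0.9000; -1.4886 1.2100]
AᵀP(A−BK) = [0.7586 -0.4050; -0.4050 0.2925]
P' = Q + AᵀP(A−BK) = [2.7586 -0.9050; -0.9050 0.5425]
tr(P') = 3.3011

-0.2743 -0.0400 0.3343 -0.1700


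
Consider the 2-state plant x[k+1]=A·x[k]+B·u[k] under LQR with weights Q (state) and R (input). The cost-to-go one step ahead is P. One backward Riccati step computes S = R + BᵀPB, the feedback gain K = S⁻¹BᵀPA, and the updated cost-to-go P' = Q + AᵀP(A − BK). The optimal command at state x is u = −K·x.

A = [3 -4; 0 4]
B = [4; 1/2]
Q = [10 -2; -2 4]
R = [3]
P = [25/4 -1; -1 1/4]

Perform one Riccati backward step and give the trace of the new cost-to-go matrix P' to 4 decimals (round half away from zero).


21.6746

BᵀP = [24.5000 -3.8750]
S = R + BᵀPB = [3] + [96.0625] = [99.0625]
BᵀPA = [73.5000 -113.5000]
K = S⁻¹·BᵀPA = [0.7420 -1.1457]
A−BK = [0.0322 0.5830; -0.3710 4.5729]
AᵀP(A−BK) = [1.7162 -2.7880; -2.7880 5.9584]
P' = Q + AᵀP(A−BK) = [11.7162 -4.7880; -4.7880 9.9584]
tr(P') = 21.6746


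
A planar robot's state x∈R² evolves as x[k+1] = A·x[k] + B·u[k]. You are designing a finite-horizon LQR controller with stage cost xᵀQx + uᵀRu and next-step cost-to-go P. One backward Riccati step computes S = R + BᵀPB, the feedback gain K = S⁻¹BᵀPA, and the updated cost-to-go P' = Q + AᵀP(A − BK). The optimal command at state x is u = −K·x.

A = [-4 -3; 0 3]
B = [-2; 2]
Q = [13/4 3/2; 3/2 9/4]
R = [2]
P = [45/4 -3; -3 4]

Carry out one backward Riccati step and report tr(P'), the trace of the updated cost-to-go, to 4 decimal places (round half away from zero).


BᵀP = [-28.5000 14.0000]
S = R + BᵀPB = [2] + [85.0000] = [87.0000]
BᵀPA = [114.0000 127.5000]
K = S⁻¹·BᵀPA = [1.3103 1.4655]
A−BK = [-1.3793 -0.0690; -2.6207 0.0690]
AᵀP(A−BK) = [30.6207 3.9310; 3.9310 4.3966]
P' = Q + AᵀP(A−BK) = [33.8707 5.4310; 5.4310 6.6466]
tr(P') = 40.5172

40.5172


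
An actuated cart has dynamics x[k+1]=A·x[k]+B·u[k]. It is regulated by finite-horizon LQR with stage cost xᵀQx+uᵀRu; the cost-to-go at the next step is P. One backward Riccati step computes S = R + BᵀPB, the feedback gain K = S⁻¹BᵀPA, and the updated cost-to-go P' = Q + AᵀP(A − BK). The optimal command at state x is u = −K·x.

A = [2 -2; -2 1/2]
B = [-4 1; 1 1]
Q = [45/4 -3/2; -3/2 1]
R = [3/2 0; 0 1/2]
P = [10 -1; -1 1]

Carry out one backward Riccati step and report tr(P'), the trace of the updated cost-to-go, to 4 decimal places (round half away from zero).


BᵀP = [-41.0000 5.0000; 9.0000 0.0000]
S = R + BᵀPB = [3/2 0; 0 1/2] + [169.0000 -36.0000; -36.0000 9.0000] = [170.5000 -36.0000; -36.0000 9.5000]
BᵀPA = [-92.0000 84.5000; 18.0000 -18.0000]
K = S⁻¹·BᵀPA = [-0.6981 0.4780; -0.7506 -0.0834]
A−BK = [-0.0417 -0.0046; -0.5514 0.1054]
AᵀP(A−BK) = [1.2880 -0.5236; -0.5236 0.3585]
P' = Q + AᵀP(A−BK) = [12.5380 -2.0236; -2.0236 1.3585]
tr(P') = 13.8965

13.8965


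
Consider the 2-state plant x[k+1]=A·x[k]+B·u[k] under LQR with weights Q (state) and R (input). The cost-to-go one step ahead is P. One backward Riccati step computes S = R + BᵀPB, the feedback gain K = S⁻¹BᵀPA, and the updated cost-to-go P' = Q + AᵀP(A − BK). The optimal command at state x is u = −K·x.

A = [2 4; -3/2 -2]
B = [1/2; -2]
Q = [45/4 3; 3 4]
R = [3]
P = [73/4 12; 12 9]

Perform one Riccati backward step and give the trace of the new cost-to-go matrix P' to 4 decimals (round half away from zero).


101.0208

BᵀP = [-14.8750 -12.0000]
S = R + BᵀPB = [3] + [16.5625] = [19.5625]
BᵀPA = [-11.7500 -35.5000]
K = S⁻¹·BᵀPA = [-0.6006 -1.8147]
A−BK = [2.3003 4.9073; -2.7013 -5.6294]
AᵀP(A−BK) = [14.1925 31.6773; 31.6773 71.5783]
P' = Q + AᵀP(A−BK) = [25.4425 34.6773; 34.6773 75.5783]
tr(P') = 101.0208


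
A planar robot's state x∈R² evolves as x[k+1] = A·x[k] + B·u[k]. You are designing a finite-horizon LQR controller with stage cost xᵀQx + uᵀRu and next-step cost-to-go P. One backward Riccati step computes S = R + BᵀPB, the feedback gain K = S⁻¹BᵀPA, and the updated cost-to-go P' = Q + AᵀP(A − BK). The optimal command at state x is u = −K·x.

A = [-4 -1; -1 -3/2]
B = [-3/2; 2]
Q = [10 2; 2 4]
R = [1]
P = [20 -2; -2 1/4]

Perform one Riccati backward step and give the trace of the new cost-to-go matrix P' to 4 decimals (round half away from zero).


21.2394

BᵀP = [-34.0000 3.5000]
S = R + BᵀPB = [1] + [58.0000] = [59.0000]
BᵀPA = [132.5000 28.7500]
K = S⁻¹·BᵀPA = [2.2458 0.4873]
A−BK = [-0.6314 -0.2691; -5.4915 -2.4746]
AᵀP(A−BK) = [6.6864 1.8093; 1.8093 0.5530]
P' = Q + AᵀP(A−BK) = [16.6864 3.8093; 3.8093 4.5530]
tr(P') = 21.2394


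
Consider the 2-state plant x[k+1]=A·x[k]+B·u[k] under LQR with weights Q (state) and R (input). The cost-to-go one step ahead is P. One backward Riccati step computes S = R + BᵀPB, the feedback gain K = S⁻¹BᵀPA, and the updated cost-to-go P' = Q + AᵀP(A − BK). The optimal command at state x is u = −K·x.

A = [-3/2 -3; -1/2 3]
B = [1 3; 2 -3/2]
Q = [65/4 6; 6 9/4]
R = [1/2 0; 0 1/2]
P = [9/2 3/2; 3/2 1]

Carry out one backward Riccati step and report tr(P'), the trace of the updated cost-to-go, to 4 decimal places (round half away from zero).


BᵀP = [7.5000 3.5000; 11.2500 3.0000]
S = R + BᵀPB = [1/2 0; 0 1/2] + [14.5000 17.2500; 17.2500 29.2500] = [15.0000 17.2500; 17.2500 29.7500]
BᵀPA = [-13.0000 -12.0000; -18.3750 -24.7500]
K = S⁻¹·BᵀPA = [-0.4693 0.4704; -0.3455 -1.1047]
A−BK = [0.0059 -0.1564; -0.0797 0.4023]
AᵀP(A−BK) = [0.1749 0.0665; 0.0665 0.8039]
P' = Q + AᵀP(A−BK) = [16.4249 6.0665; 6.0665 3.0539]
tr(P') = 19.4788

19.4788


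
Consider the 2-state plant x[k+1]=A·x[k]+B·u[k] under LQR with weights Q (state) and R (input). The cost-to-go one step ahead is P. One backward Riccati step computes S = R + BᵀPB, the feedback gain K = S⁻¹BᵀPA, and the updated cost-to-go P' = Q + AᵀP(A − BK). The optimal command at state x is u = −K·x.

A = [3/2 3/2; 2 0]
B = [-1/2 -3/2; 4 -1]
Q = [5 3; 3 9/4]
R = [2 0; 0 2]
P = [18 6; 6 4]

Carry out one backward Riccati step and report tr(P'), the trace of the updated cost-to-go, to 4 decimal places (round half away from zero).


11.2615

BᵀP = [15.0000 13.0000; -33.0000 -13.0000]
S = R + BᵀPB = [2 0; 0 2] + [44.5000 -35.5000; -35.5000 62.5000] = [46.5000 -35.5000; -35.5000 64.5000]
BᵀPA = [48.5000 22.5000; -75.5000 -49.5000]
K = S⁻¹·BᵀPA = [0.2576 -0.1760; -1.0288 -0.8643]
A−BK = [0.0857 0.1156; -0.0592 -0.1604]
AᵀP(A−BK) = [2.3347 1.7803; 1.7803 1.6768]
P' = Q + AᵀP(A−BK) = [7.3347 4.7803; 4.7803 3.9268]
tr(P') = 11.2615


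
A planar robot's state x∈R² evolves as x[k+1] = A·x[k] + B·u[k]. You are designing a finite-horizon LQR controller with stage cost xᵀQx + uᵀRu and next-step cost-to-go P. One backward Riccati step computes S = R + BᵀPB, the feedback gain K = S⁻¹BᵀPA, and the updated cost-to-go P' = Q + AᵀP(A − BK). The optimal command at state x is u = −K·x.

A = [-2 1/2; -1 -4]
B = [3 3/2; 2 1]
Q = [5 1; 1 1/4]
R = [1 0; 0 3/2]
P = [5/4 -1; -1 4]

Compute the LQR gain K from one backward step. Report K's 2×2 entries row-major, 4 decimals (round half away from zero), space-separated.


-0.4523 -1.0177 -0.1508 -0.3392

BᵀP = [1.7500 5.0000; 0.8750 2.5000]
S = R + BᵀPB = [1 0; 0 3/2] + [15.2500 7.6250; 7.6250 3.8125] = [16.2500 7.6250; 7.6250 5.3125]
BᵀPA = [-8.5000 -19.1250; -4.2500 -9.5625]
K = S⁻¹·BᵀPA = [-0.4523 -1.0177; -0.1508 -0.3392]
A−BK = [-0.4169 4.0621; 0.0554 -1.6253]
AᵀP(A−BK) = [0.5144 -2.8426; -2.8426 45.6042]
P' = Q + AᵀP(A−BK) = [5.5144 -1.8426; -1.8426 45.8542]
tr(P') = 51.3686


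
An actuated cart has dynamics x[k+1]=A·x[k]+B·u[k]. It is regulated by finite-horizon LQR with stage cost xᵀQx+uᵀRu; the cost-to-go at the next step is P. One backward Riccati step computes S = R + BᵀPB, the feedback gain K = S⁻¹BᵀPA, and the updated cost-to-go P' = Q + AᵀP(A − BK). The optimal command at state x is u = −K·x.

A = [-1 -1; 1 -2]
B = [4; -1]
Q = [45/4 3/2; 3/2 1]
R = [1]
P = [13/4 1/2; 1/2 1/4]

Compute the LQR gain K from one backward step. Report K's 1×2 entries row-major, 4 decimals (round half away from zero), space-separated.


BᵀP = [12.5000 1.7500]
S = R + BᵀPB = [1] + [48.2500] = [49.2500]
BᵀPA = [-10.7500 -16.0000]
K = S⁻¹·BᵀPA = [-0.2183 -0.3249]
A−BK = [-0.1269 0.2995; 0.7817 -2.3249]
AᵀP(A−BK) = [0.1536 -0.2424; -0.2424 1.0520]
P' = Q + AᵀP(A−BK) = [11.4036 1.2576; 1.2576 2.0520]
tr(P') = 13.4556

-0.2183 -0.3249


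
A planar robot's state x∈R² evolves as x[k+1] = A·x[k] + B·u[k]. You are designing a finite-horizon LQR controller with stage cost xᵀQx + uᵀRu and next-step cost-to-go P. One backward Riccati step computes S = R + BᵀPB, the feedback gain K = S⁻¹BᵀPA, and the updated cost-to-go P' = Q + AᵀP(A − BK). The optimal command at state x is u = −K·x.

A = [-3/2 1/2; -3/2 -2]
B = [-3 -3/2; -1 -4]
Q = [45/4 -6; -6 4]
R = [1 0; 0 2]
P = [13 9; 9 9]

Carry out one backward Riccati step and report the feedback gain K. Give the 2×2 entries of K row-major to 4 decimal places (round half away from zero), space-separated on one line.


0.3620 -0.3890 0.2800 0.5482

BᵀP = [-48.0000 -36.0000; -55.5000 -49.5000]
S = R + BᵀPB = [1 0; 0 2] + [180.0000 216.0000; 216.0000 281.2500] = [181.0000 216.0000; 216.0000 283.2500]
BᵀPA = [126.0000 48.0000; 157.5000 71.2500]
K = S⁻¹·BᵀPA = [0.3620 -0.3890; 0.2800 0.5482]
A−BK = [0.0059 0.1553; -0.0180 -0.1963]
AᵀP(A−BK) = [0.2893 0.1743; 0.1743 0.8639]
P' = Q + AᵀP(A−BK) = [11.5393 -5.8257; -5.8257 4.8639]
tr(P') = 16.4032


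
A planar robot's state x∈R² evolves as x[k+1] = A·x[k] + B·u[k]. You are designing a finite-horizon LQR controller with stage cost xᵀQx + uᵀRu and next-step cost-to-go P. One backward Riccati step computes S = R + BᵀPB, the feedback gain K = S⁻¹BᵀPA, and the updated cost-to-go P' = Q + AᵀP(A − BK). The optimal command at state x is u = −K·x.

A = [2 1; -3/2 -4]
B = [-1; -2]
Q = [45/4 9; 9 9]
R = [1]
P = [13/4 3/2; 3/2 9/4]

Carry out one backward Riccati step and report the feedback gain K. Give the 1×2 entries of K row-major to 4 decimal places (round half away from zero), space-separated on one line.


-0.1818 0.9221

BᵀP = [-6.2500 -6.0000]
S = R + BᵀPB = [1] + [18.2500] = [19.2500]
BᵀPA = [-3.5000 17.7500]
K = S⁻¹·BᵀPA = [-0.1818 0.9221]
A−BK = [1.8182 1.9221; -1.8636 -2.1558]
AᵀP(A−BK) = [8.4261 8.9773; 8.9773 10.8831]
P' = Q + AᵀP(A−BK) = [19.6761 17.9773; 17.9773 19.8831]
tr(P') = 39.5593


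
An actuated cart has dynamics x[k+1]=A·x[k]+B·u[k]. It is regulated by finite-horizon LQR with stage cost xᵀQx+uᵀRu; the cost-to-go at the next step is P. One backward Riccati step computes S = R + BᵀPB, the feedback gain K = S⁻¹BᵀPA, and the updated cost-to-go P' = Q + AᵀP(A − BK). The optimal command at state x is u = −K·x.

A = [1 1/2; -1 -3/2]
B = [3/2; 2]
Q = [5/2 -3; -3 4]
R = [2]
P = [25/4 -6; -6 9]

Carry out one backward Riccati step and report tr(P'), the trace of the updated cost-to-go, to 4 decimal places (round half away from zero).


42.4893

BᵀP = [-2.6250 9.0000]
S = R + BᵀPB = [2] + [14.0625] = [16.0625]
BᵀPA = [-11.6250 -14.8125]
K = S⁻¹·BᵀPA = [-0.7237 -0.9222]
A−BK = [2.0856 1.8833; 0.4475 0.3444]
AᵀP(A−BK) = [18.8366 17.9047; 17.9047 17.1527]
P' = Q + AᵀP(A−BK) = [21.3366 14.9047; 14.9047 21.1527]
tr(P') = 42.4893


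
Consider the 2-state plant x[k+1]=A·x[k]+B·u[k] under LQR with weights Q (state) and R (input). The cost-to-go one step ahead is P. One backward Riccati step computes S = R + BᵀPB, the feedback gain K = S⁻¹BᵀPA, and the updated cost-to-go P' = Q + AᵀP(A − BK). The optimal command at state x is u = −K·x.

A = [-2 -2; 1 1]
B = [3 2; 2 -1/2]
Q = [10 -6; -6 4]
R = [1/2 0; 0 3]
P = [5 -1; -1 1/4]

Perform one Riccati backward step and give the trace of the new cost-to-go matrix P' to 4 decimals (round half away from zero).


15.1999

BᵀP = [13.0000 -2.5000; 10.5000 -2.1250]
S = R + BᵀPB = [1/2 0; 0 3] + [34.0000 27.2500; 27.2500 22.0625] = [34.5000 27.2500; 27.2500 25.0625]
BᵀPA = [-28.5000 -28.5000; -23.1250 -23.1250]
K = S⁻¹·BᵀPA = [-0.6890 -0.6890; -0.1735 -0.1735]
A−BK = [0.4141 0.4141; 2.2913 2.2913]
AᵀP(A−BK) = [0.5999 0.5999; 0.5999 0.5999]
P' = Q + AᵀP(A−BK) = [10.5999 -5.4001; -5.4001 4.5999]
tr(P') = 15.1999


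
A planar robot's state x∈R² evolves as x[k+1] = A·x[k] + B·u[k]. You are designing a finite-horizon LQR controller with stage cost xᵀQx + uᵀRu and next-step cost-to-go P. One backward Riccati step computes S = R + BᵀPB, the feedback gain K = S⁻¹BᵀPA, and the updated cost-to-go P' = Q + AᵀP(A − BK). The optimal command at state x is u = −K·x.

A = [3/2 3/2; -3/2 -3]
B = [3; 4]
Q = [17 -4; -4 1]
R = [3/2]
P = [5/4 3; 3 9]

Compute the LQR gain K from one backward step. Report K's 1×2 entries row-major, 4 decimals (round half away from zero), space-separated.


BᵀP = [15.7500 45.0000]
S = R + BᵀPB = [3/2] + [227.2500] = [228.7500]
BᵀPA = [-43.8750 -111.3750]
K = S⁻¹·BᵀPA = [-0.1918 -0.4869]
A−BK = [2.0754 2.9607; -0.7328 -1.0525]
AᵀP(A−BK) = [1.1471 1.7004; 1.7004 2.5857]
P' = Q + AᵀP(A−BK) = [18.1471 -2.2996; -2.2996 3.5857]
tr(P') = 21.7328

-0.1918 -0.4869


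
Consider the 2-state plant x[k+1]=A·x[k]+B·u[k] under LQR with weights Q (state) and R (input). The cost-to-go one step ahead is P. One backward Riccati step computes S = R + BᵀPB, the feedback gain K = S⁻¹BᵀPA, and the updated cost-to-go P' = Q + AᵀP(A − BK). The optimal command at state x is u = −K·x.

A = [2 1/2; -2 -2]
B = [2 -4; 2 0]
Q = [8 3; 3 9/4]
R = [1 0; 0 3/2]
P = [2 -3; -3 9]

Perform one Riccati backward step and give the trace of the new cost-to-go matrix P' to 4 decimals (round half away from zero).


14.1894

BᵀP = [-2.0000 12.0000; -8.0000 12.0000]
S = R + BᵀPB = [1 0; 0 3/2] + [20.0000 8.0000; 8.0000 32.0000] = [21.0000 8.0000; 8.0000 33.5000]
BᵀPA = [-28.0000 -25.0000; -40.0000 -28.0000]
K = S⁻¹·BᵀPA = [-0.9664 -0.9593; -0.9633 -0.6067]
A−BK = [0.0797 -0.0082; -0.0672 -0.0813]
AᵀP(A−BK) = [2.4113 1.8694; 1.8694 1.5281]
P' = Q + AᵀP(A−BK) = [10.4113 4.8694; 4.8694 3.7781]
tr(P') = 14.1894


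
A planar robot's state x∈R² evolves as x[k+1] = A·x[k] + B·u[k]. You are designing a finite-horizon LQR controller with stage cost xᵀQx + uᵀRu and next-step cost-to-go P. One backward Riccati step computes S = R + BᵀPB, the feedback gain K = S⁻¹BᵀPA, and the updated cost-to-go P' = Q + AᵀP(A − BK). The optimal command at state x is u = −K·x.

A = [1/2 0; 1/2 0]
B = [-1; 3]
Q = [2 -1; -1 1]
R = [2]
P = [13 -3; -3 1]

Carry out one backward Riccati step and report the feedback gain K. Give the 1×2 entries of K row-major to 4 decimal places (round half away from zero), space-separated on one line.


BᵀP = [-22.0000 6.0000]
S = R + BᵀPB = [2] + [40.0000] = [42.0000]
BᵀPA = [-8.0000 0.0000]
K = S⁻¹·BᵀPA = [-0.1905 0.0000]
A−BK = [0.3095 0.0000; 1.0714 0.0000]
AᵀP(A−BK) = [0.4762 0.0000; 0.0000 0.0000]
P' = Q + AᵀP(A−BK) = [2.4762 -1.0000; -1.0000 1.0000]
tr(P') = 3.4762

-0.1905 0.0000


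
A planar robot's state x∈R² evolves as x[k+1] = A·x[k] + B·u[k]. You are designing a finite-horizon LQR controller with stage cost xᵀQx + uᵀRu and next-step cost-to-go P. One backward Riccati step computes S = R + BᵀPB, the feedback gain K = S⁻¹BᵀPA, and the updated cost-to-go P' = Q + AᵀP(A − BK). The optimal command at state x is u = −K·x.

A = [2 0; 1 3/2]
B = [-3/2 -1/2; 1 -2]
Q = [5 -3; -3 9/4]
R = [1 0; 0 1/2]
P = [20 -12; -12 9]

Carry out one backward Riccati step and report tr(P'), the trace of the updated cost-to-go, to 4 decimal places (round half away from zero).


8.8458

BᵀP = [-42.0000 27.0000; 14.0000 -12.0000]
S = R + BᵀPB = [1 0; 0 1/2] + [90.0000 -33.0000; -33.0000 17.0000] = [91.0000 -33.0000; -33.0000 17.5000]
BᵀPA = [-57.0000 40.5000; 16.0000 -18.0000]
K = S⁻¹·BᵀPA = [-0.9325 0.2279; -0.8441 -0.5988]
A−BK = [0.1792 0.0425; 0.2443 0.0745]
AᵀP(A−BK) = [1.3545 0.0715; 0.0715 0.2413]
P' = Q + AᵀP(A−BK) = [6.3545 -2.9285; -2.9285 2.4913]
tr(P') = 8.8458


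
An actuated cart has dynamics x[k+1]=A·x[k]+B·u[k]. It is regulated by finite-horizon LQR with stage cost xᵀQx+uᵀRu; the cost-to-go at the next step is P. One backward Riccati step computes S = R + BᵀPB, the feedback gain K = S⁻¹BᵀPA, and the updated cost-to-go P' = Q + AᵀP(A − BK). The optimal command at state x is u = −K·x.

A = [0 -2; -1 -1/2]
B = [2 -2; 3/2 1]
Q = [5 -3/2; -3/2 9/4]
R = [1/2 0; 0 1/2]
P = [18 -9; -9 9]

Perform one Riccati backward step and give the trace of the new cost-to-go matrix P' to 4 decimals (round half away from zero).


7.6622

BᵀP = [22.5000 -4.5000; -45.0000 27.0000]
S = R + BᵀPB = [1/2 0; 0 1/2] + [38.2500 -49.5000; -49.5000 117.0000] = [38.7500 -49.5000; -49.5000 117.5000]
BᵀPA = [4.5000 -42.7500; -27.0000 76.5000]
K = S⁻¹·BᵀPA = [-0.3841 -0.5879; -0.3916 0.4034]
A−BK = [-0.0150 -0.0174; -0.0322 -0.0215]
AᵀP(A−BK) = [0.1551 0.0369; 0.0369 0.2571]
P' = Q + AᵀP(A−BK) = [5.1551 -1.4631; -1.4631 2.5071]
tr(P') = 7.6622
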